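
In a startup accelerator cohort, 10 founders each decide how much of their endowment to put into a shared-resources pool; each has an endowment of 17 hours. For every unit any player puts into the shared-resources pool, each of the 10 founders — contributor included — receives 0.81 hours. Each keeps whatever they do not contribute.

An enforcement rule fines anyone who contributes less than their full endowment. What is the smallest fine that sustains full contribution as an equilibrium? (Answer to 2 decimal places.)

Given the others contribute fully, the best deviation is to contribute 0 (any partial contribution still incurs the fine and gives up units whose private return 0.81 is below 1).
Deviating from 17 to 0 saves 17 hours but forfeits the deviator's share of the drop in the shared-resources pool: 0.81 × 17 = 13.77.
So the deviation gain is 17 − 13.77 = 3.23, and the fine must be at least 3.23 hours to wipe it out.

3.23 hours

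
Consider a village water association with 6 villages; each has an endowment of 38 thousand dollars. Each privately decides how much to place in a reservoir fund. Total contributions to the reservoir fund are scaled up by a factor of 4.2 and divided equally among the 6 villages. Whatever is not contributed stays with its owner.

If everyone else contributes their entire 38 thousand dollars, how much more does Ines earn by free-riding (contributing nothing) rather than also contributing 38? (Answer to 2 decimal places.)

11.40 thousand dollars

Switching from a contribution of 38 to 0 lets Ines keep an extra 38 thousand dollars, but lowers the reservoir fund by 38, which costs Ines their own share of that drop: 4.2/6 × 38 = 26.60.
Net gain = 38 − 26.60 = 11.40. The private return per contributed unit (0.7000) is below 1, so free-riding is indeed the best response regardless of what the others do.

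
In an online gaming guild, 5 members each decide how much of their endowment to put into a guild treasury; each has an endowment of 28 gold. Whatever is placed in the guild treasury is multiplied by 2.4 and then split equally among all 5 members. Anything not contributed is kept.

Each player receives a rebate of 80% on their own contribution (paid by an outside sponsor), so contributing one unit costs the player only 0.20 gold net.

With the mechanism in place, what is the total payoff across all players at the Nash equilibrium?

448.00 gold

Under the mechanism each unit contributed yields (2.4/5) / 0.20 = 2.4000 back to its contributor per unit of net cost, which exceeds 1, making full contribution the dominant choice for everyone.
At the Nash equilibrium everyone contributes 28. Group total payoff = 5 × (28 × 0.80 + 2.4 × 28) = 448.00.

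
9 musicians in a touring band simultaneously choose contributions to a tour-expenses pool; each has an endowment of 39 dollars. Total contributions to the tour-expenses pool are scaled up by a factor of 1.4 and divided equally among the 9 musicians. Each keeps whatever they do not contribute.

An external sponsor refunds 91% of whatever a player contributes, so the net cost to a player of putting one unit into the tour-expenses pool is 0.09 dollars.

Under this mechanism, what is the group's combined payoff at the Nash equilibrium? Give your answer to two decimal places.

Under the mechanism each unit contributed yields (1.4/9) / 0.09 = 1.7284 back to its contributor per unit of net cost, which exceeds 1, making full contribution the dominant choice for everyone.
So the Nash equilibrium is full contribution by all 9; the group earns 9 × (39 × 0.91 + 1.4 × 39) = 810.81.

810.81 dollars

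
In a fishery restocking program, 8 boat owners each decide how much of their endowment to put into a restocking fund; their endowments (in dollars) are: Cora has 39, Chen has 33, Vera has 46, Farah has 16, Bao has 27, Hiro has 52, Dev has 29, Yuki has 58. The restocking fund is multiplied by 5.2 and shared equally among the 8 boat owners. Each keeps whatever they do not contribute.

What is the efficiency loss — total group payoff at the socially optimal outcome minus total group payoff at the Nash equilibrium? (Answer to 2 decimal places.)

1260.00 dollars

The private return per contributed unit is 5.2/8 = 0.6500 < 1 for every player regardless of endowment, so the Nash equilibrium is zero contribution and the group total is Σ E_j = 39 + 33 + 46 + 16 + 27 + 52 + 29 + 58 = 300.
Each contributed unit returns 5.200 to the group, so the social optimum is full contribution by everyone: group total = 5.200 × 300 = 1560.00.
Efficiency loss = (5.200 − 1) × 300 = 1260.00.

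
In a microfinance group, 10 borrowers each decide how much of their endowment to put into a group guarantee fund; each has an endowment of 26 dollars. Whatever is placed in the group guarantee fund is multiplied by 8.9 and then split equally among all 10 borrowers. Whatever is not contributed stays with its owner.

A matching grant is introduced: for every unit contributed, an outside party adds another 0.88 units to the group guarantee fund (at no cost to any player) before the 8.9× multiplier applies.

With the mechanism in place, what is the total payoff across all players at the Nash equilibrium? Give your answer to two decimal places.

4350.32 dollars

Under the mechanism each unit contributed yields 8.9 × 1.88 / 10 = 1.6732 back to its contributor per unit of net cost, which exceeds 1, making full contribution the dominant choice for everyone.
At the Nash equilibrium everyone contributes 26. Group total payoff = 8.9 × 1.88 × 260 = 4350.32.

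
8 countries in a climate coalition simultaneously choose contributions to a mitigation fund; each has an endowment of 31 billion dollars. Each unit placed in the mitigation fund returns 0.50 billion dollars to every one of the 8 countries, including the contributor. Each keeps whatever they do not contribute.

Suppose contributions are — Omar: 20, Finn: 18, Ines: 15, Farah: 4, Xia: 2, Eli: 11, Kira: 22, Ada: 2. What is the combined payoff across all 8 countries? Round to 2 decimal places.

530.00 billion dollars

Total contributed: 20 + 18 + 15 + 4 + 2 + 11 + 22 + 2 = 94; total kept: 8 × 31 − 94 = 154.
The mitigation fund pays out 0.50 × 8 × 94 = 376.00 in aggregate.
Group total = 154 + 376.00 = 530.00.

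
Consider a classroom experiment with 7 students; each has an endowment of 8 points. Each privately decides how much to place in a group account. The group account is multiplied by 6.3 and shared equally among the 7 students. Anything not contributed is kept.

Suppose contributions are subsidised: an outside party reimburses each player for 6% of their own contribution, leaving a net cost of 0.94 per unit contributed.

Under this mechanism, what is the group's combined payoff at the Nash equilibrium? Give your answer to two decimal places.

Even with the mechanism, each unit contributed returns only (6.3/7) / 0.94 = 0.9574 per unit of net cost, so contributing nothing is still dominant.
At the Nash equilibrium no one contributes; group total payoff = 7 × 8 = 56.

56.00 points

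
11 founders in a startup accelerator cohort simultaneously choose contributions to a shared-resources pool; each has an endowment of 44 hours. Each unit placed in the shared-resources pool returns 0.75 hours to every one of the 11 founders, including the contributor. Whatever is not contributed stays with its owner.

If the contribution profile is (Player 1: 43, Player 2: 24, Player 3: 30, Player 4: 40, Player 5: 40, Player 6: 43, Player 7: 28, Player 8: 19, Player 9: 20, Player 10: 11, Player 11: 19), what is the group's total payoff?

Total contributed: 43 + 24 + 30 + 40 + 40 + 43 + 28 + 19 + 20 + 11 + 19 = 317; total kept: 11 × 44 − 317 = 167.
The shared-resources pool pays out 0.75 × 11 × 317 = 2615.25 in aggregate.
Group total = 167 + 2615.25 = 2782.25.

2782.25 hours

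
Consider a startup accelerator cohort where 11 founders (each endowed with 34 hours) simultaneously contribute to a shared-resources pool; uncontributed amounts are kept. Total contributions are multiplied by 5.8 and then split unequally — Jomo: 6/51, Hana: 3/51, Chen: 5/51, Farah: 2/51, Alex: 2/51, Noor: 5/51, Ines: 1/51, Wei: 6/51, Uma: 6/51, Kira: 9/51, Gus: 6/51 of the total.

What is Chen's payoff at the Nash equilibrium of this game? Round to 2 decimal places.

53.33 hours

Player j's private return per contributed unit is 5.8 × (j's share). Contributing is weakly dominant for j when that share is at least 1/5.8 = 0.1724, and contributing 0 is dominant otherwise.
The only share above 0.1724 is Kira's 9/51, contributing 34; the remaining 10 contribute 0. Total contributed: 34.
Chen keeps 34 and receives 5.8 × 34 × 5/51 = 19.33 from the shared-resources pool, for a payoff of 53.33.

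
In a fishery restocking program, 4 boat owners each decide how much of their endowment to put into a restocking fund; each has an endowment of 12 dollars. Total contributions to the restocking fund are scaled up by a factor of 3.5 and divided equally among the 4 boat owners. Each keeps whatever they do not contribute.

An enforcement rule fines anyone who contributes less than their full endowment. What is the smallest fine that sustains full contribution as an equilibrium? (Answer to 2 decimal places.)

Given the others contribute fully, the best deviation is to contribute 0 (any partial contribution still incurs the fine and gives up units whose private return 0.8750 is below 1).
Deviating from 12 to 0 saves 12 dollars but forfeits the deviator's share of the drop in the restocking fund: 3.5/4 × 12 = 10.50.
So the deviation gain is 12 − 10.50 = 1.50, and the fine must be at least 1.50 dollars to wipe it out.

1.50 dollars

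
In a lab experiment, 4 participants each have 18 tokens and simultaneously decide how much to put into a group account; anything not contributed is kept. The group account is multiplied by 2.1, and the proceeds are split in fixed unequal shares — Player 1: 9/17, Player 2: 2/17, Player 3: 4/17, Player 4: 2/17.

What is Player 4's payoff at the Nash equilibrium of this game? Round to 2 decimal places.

22.45 tokens

Player j's private return per contributed unit is 2.1 × (j's share). Contributing is weakly dominant for j when that share is at least 1/2.1 = 0.4762, and contributing 0 is dominant otherwise.
Player 1 alone (share 9/17) is above the threshold, contributing 18; the remaining 3 contribute 0. Total contributed: 18.
Player 4 keeps 18 and receives 2.1 × 18 × 2/17 = 4.45 from the group account, for a payoff of 22.45.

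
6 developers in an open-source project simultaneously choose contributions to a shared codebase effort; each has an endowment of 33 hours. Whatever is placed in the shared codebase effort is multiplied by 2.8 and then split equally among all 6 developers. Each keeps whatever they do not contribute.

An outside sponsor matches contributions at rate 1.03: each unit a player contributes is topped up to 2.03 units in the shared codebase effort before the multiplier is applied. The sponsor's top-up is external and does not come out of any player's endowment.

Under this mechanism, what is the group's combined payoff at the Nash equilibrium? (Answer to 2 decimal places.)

198.00 hours

The effective private return is 2.8 × 2.03 / 6 = 0.9473, which is still under 1, so the mechanism doesn't change anyone's dominant strategy: zero contribution.
Everyone keeps their endowment and the group total is 6 × 33 = 198.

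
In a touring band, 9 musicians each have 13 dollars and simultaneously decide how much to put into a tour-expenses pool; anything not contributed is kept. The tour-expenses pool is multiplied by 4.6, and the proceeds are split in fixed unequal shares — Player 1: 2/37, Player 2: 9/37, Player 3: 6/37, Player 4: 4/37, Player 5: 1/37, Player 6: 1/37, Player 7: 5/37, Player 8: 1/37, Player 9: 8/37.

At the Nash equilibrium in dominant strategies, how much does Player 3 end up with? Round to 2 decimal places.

For player j, contributing a unit is worthwhile iff 4.6 × (j's share) ≥ 1, i.e. iff j's share is at least 0.2174.
The only share above 0.2174 is Player 2's 9/37, contributing 13; the remaining 8 contribute 0. Total contributed: 13.
Player 3 keeps 13 and receives 4.6 × 13 × 6/37 = 9.70 from the tour-expenses pool, for a payoff of 22.70.

22.70 dollars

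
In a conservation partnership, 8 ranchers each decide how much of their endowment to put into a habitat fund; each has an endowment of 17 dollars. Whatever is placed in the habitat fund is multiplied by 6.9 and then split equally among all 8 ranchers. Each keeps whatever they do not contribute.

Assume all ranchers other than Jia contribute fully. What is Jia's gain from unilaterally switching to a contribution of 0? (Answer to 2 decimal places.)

Switching from a contribution of 17 to 0 lets Jia keep an extra 17 dollars, but lowers the habitat fund by 17, which costs Jia their own share of that drop: 6.9/8 × 17 = 14.66.
Net gain = 17 − 14.66 = 2.34. The private return per contributed unit (0.8625) is below 1, so free-riding is indeed the best response regardless of what the others do.

2.34 dollars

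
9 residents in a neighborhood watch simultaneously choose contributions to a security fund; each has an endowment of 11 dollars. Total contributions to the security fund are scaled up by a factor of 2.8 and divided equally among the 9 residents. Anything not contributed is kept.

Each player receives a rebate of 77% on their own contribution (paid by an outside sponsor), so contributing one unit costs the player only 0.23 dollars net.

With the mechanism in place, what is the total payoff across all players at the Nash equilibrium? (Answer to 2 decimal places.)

The effective private return per unit is now (2.8/9) / 0.23 = 1.3527 > 1, so every player's dominant strategy flips to full contribution.
So the Nash equilibrium is full contribution by all 9; the group earns 9 × (11 × 0.77 + 2.8 × 11) = 353.43.

353.43 dollars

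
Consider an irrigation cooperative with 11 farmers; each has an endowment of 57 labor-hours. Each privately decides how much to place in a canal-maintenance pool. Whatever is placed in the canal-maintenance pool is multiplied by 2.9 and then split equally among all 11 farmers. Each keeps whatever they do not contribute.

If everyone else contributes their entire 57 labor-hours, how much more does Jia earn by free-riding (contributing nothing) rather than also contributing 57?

41.97 labor-hours

Switching from a contribution of 57 to 0 lets Jia keep an extra 57 labor-hours, but lowers the canal-maintenance pool by 57, which costs Jia their own share of that drop: 2.9/11 × 57 = 15.03.
Net gain = 57 − 15.03 = 41.97. The private return per contributed unit (0.2636) is below 1, so free-riding is indeed the best response regardless of what the others do.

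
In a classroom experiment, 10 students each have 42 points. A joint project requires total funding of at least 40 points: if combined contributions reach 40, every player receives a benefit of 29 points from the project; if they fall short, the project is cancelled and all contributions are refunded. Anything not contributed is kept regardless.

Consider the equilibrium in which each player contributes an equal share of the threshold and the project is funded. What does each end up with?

67 points

Equal share of the threshold: 40/10 = 4.
At this profile no one gains by cutting their contribution: any cut drops the total below 40, the project is cancelled, contributions are refunded, and the deviator ends with 42, which is less than 42 − 4 + 29 = 67. Contributing more than 4 just wastes the excess. So contributing exactly 4 is a best response.
Each player's payoff: 42 − 4 + 29 = 67.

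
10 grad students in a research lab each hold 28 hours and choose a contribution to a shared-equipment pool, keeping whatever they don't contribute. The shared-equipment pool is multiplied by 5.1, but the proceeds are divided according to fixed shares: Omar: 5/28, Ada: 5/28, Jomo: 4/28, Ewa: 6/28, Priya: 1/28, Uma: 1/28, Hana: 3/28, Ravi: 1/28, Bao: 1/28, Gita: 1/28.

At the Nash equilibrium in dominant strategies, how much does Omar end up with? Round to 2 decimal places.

Player j's private return per contributed unit is 5.1 × (j's share). Contributing is weakly dominant for j when that share is at least 1/5.1 = 0.1961, and contributing 0 is dominant otherwise.
The only share above 0.1961 is Ewa's 6/28, contributing 28; the remaining 9 contribute 0. Total contributed: 28.
Omar keeps 28 and receives 5.1 × 28 × 5/28 = 25.50 from the shared-equipment pool, for a payoff of 53.50.

53.50 hours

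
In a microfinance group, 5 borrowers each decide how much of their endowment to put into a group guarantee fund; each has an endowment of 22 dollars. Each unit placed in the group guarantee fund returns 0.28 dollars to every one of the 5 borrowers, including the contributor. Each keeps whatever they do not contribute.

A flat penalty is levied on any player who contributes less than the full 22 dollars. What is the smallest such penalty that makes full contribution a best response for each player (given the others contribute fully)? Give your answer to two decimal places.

Given the others contribute fully, the best deviation is to contribute 0 (any partial contribution still incurs the fine and gives up units whose private return 0.28 is below 1).
Deviating from 22 to 0 saves 22 dollars but forfeits the deviator's share of the drop in the group guarantee fund: 0.28 × 22 = 6.16.
So the deviation gain is 22 − 6.16 = 15.84, and the fine must be at least 15.84 dollars to wipe it out.

15.84 dollars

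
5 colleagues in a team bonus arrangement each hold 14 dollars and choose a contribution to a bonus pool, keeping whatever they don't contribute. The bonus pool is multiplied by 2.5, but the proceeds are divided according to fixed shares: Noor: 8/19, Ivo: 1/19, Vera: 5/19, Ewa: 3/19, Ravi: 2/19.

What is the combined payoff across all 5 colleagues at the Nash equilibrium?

For player j, contributing a unit is worthwhile iff 2.5 × (j's share) ≥ 1, i.e. iff j's share is at least 0.4000.
Only Noor (8/19) clears that bar, contributing 14; the remaining 4 contribute 0. Total contributed: 14.
The bonus pool pays out 2.5 × 14 = 35.00 in total (split across the unequal shares, but the aggregate is all that matters for the group sum).
The 4 free-riders keep 14 each, adding 56. Group total = 56 + 35.00 = 91.00.

91.00 dollars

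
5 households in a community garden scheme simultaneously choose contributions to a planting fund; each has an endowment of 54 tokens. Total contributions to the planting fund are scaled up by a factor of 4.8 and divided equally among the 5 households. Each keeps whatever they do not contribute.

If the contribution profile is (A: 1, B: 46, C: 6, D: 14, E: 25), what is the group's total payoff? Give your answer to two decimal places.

619.60 tokens

Total contributed: 1 + 46 + 6 + 14 + 25 = 92; total kept: 5 × 54 − 92 = 178.
The planting fund pays out 4.8 × 92 = 441.60 in aggregate.
Group total = 178 + 441.60 = 619.60.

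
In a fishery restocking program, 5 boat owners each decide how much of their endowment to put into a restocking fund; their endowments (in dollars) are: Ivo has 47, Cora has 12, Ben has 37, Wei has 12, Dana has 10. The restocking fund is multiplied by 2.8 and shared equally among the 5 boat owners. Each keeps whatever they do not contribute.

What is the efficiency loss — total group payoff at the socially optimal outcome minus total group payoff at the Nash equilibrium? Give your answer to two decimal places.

212.40 dollars

The private return per contributed unit is 2.8/5 = 0.5600 < 1 for every player regardless of endowment, so the Nash equilibrium is zero contribution and the group total is Σ E_j = 47 + 12 + 37 + 12 + 10 = 118.
Each contributed unit returns 2.800 to the group, so the social optimum is full contribution by everyone: group total = 2.800 × 118 = 330.40.
Efficiency loss = (2.800 − 1) × 118 = 212.40.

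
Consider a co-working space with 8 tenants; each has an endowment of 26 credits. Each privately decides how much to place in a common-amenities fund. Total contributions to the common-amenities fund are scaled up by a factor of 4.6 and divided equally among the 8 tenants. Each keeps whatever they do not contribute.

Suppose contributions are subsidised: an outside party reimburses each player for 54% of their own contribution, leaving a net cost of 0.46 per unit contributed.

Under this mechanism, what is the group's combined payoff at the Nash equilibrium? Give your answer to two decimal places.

1069.12 credits

Under the mechanism each unit contributed yields (4.6/8) / 0.46 = 1.2500 back to its contributor per unit of net cost, which exceeds 1, making full contribution the dominant choice for everyone.
At the Nash equilibrium everyone contributes 26. Group total payoff = 8 × (26 × 0.54 + 4.6 × 26) = 1069.12.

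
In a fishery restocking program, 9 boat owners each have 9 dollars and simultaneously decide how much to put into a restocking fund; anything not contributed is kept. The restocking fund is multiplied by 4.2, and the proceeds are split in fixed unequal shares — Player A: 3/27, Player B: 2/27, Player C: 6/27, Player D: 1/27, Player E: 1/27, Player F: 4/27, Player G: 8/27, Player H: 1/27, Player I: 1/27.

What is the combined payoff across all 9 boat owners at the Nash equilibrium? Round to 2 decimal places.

109.80 dollars

Each unit j contributes comes back to j as 4.2 × (j's share), so j prefers to contribute only if that share exceeds 1/4.2 = 0.2381; otherwise keeping the unit dominates.
Only Player G (8/27) clears that bar, contributing 9; the remaining 8 contribute 0. Total contributed: 9.
The restocking fund pays out 4.2 × 9 = 37.80 in total (split across the unequal shares, but the aggregate is all that matters for the group sum).
The 8 free-riders keep 9 each, adding 72. Group total = 72 + 37.80 = 109.80.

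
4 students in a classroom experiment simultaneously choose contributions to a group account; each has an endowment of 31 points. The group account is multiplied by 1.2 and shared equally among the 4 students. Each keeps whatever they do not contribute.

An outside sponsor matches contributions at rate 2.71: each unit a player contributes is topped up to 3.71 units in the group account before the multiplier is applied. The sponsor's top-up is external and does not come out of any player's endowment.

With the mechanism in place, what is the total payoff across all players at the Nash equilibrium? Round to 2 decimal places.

552.05 points

Under the mechanism each unit contributed yields 1.2 × 3.71 / 4 = 1.1130 back to its contributor per unit of net cost, which exceeds 1, making full contribution the dominant choice for everyone.
So the Nash equilibrium is full contribution by all 4; the group earns 1.2 × 3.71 × 124 = 552.05.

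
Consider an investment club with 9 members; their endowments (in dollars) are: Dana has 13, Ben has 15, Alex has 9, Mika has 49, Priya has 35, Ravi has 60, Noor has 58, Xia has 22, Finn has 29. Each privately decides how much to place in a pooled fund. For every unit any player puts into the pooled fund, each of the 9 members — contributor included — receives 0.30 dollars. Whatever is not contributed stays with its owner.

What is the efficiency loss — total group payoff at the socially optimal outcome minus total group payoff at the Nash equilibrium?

493.00 dollars

The private return per contributed unit is 0.30 < 1 for everyone, so the Nash equilibrium is zero contribution and the group total is Σ E_j = 13 + 15 + 9 + 49 + 35 + 60 + 58 + 22 + 29 = 290.
Each contributed unit returns 2.700 to the group, so the social optimum is full contribution by everyone: group total = 2.700 × 290 = 783.00.
Efficiency loss = (2.700 − 1) × 290 = 493.00.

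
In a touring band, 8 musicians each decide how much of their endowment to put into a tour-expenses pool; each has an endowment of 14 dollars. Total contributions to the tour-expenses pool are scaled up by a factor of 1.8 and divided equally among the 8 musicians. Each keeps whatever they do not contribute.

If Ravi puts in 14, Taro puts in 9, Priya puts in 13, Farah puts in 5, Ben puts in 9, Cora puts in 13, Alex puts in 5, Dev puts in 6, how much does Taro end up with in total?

21.65 dollars

Total contributed: 14 + 9 + 13 + 5 + 9 + 13 + 5 + 6 = 74.
Each receives 1.8 × 74 / 8 = 16.65 from the tour-expenses pool.
Taro keeps 14 − 9 = 5, so Taro's payoff is 5 + 16.65 = 21.65.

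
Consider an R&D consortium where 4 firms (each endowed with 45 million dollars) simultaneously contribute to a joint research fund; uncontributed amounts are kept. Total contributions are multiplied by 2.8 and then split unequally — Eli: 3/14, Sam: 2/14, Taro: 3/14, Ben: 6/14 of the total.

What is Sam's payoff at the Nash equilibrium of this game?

63.00 million dollars

For player j, contributing a unit is worthwhile iff 2.8 × (j's share) ≥ 1, i.e. iff j's share is at least 0.3571.
Ben alone (share 6/14) is above the threshold, contributing 45; the remaining 3 contribute 0. Total contributed: 45.
Sam keeps 45 and receives 2.8 × 45 × 2/14 = 18.00 from the joint research fund, for a payoff of 63.00.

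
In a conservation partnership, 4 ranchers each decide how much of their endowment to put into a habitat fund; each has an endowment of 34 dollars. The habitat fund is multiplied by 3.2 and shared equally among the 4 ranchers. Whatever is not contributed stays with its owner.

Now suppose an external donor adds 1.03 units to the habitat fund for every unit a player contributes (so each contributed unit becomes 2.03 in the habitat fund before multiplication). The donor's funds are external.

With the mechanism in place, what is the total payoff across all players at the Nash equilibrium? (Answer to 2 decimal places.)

Under the mechanism each unit contributed yields 3.2 × 2.03 / 4 = 1.6240 back to its contributor per unit of net cost, which exceeds 1, making full contribution the dominant choice for everyone.
At the Nash equilibrium everyone contributes 34. Group total payoff = 3.2 × 2.03 × 136 = 883.46.

883.46 dollars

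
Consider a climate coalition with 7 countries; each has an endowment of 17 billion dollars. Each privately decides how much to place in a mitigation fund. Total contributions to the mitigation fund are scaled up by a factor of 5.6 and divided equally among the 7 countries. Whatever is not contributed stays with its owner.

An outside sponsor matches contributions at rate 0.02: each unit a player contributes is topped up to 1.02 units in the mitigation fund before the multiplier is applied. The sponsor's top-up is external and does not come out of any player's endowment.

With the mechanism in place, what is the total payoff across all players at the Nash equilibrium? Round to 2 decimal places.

119.00 billion dollars

Even with the mechanism, each unit contributed returns only 5.6 × 1.02 / 7 = 0.8160 per unit of net cost, so contributing nothing is still dominant.
Everyone keeps their endowment and the group total is 7 × 17 = 119.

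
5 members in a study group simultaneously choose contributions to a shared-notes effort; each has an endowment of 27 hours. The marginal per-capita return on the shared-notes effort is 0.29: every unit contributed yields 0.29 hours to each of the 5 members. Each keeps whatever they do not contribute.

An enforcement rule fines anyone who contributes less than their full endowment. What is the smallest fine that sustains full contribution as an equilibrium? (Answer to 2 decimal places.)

19.17 hours

Given the others contribute fully, the best deviation is to contribute 0 (any partial contribution still incurs the fine and gives up units whose private return 0.29 is below 1).
Deviating from 27 to 0 saves 27 hours but forfeits the deviator's share of the drop in the shared-notes effort: 0.29 × 27 = 7.83.
So the deviation gain is 27 − 7.83 = 19.17, and the fine must be at least 19.17 hours to wipe it out.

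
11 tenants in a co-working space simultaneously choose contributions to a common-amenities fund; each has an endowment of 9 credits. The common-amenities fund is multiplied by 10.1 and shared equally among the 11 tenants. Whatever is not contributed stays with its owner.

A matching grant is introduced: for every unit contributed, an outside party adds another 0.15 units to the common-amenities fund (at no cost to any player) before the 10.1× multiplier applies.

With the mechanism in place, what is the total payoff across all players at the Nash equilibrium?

With the mechanism, a contributed unit returns 10.1 × 1.15 / 11 = 1.0559 per unit of net cost to the contributor — now above 1 — so contributing fully is weakly dominant for every player.
So the Nash equilibrium is full contribution by all 11; the group earns 10.1 × 1.15 × 99 = 1149.89.

1149.89 credits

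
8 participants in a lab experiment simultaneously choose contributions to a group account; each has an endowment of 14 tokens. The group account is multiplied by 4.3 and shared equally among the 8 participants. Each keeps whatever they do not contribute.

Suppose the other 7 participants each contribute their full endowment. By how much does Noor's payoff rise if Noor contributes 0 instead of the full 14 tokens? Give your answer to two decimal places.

6.48 tokens

Switching from a contribution of 14 to 0 lets Noor keep an extra 14 tokens, but lowers the group account by 14, which costs Noor their own share of that drop: 4.3/8 × 14 = 7.52.
Net gain = 14 − 7.52 = 6.48. The private return per contributed unit (0.5375) is below 1, so free-riding is indeed the best response regardless of what the others do.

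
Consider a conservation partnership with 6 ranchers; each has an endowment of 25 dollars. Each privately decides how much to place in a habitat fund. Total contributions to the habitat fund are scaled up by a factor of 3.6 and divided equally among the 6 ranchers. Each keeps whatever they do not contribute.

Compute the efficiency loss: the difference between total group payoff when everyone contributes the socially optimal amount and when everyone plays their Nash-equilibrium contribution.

Each contributed unit returns 3.6/6 = 0.6000 to its contributor — below 1 — so contributing 0 is dominant for every player. At the Nash equilibrium everyone keeps their 25, and the group total is 6 × 25 = 150.
Each contributed unit returns 3.600 to the group as a whole (0.6000 to each of 6 players), which exceeds 1, so the social optimum is full contribution: group total = 3.600 × 150 = 540.00.
Efficiency loss = 540.00 − 150 = 390.00.

390.00 dollars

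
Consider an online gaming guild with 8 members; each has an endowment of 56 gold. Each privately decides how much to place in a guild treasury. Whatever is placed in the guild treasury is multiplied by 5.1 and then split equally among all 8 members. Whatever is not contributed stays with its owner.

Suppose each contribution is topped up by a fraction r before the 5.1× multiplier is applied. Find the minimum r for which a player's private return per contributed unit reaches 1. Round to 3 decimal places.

With matching at rate r, one contributed unit becomes (1 + r) in the guild treasury and returns 5.1 × (1 + r) / 8 to the contributor.
Setting this equal to 1: 1 + r = 8/5.1 = 1.5686.
So the minimum matching rate is r = 1.5686 − 1 = 0.569.

0.569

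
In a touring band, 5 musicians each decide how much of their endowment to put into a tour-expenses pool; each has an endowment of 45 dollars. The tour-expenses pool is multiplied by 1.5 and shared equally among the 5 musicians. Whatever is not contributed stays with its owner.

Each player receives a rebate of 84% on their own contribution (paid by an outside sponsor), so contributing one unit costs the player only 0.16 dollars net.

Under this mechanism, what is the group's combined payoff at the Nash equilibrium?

526.50 dollars

Under the mechanism each unit contributed yields (1.5/5) / 0.16 = 1.8750 back to its contributor per unit of net cost, which exceeds 1, making full contribution the dominant choice for everyone.
At the Nash equilibrium everyone contributes 45. Group total payoff = 5 × (45 × 0.84 + 1.5 × 45) = 526.50.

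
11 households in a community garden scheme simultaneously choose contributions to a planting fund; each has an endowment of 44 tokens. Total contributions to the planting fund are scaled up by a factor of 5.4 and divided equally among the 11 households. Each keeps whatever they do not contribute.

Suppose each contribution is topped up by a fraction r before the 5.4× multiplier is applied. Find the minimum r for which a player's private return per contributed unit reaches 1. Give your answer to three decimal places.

With matching at rate r, one contributed unit becomes (1 + r) in the planting fund and returns 5.4 × (1 + r) / 11 to the contributor.
Setting this equal to 1: 1 + r = 11/5.4 = 2.0370.
So the minimum matching rate is r = 2.0370 − 1 = 1.037.

1.037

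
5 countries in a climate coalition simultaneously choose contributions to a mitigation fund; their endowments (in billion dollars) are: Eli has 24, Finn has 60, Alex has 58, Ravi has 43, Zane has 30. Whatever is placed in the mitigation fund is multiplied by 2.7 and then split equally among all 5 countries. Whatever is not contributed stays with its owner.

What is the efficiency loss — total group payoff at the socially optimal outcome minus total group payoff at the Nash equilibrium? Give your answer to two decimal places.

365.50 billion dollars

The private return per contributed unit is 2.7/5 = 0.5400 < 1 for every player regardless of endowment, so the Nash equilibrium is zero contribution and the group total is Σ E_j = 24 + 60 + 58 + 43 + 30 = 215.
Each contributed unit returns 2.700 to the group, so the social optimum is full contribution by everyone: group total = 2.700 × 215 = 580.50.
Efficiency loss = (2.700 − 1) × 215 = 365.50.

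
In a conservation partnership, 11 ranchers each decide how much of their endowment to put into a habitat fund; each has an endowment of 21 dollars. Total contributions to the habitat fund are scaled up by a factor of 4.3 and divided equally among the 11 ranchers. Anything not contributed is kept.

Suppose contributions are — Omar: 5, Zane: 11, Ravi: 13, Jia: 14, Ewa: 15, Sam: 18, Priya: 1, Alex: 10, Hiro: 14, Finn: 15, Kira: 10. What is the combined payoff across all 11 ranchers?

Total contributed: 5 + 11 + 13 + 14 + 15 + 18 + 1 + 10 + 14 + 15 + 10 = 126; total kept: 11 × 21 − 126 = 105.
The habitat fund pays out 4.3 × 126 = 541.80 in aggregate.
Group total = 105 + 541.80 = 646.80.

646.80 dollars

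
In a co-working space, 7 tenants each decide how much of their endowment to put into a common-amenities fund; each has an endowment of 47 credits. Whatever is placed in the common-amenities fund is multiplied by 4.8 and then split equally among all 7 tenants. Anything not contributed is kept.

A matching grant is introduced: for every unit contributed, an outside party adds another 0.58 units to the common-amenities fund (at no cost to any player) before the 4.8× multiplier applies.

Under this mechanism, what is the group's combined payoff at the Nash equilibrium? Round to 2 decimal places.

2495.14 credits

With the mechanism, a contributed unit returns 4.8 × 1.58 / 7 = 1.0834 per unit of net cost to the contributor — now above 1 — so contributing fully is weakly dominant for every player.
So the Nash equilibrium is full contribution by all 7; the group earns 4.8 × 1.58 × 329 = 2495.14.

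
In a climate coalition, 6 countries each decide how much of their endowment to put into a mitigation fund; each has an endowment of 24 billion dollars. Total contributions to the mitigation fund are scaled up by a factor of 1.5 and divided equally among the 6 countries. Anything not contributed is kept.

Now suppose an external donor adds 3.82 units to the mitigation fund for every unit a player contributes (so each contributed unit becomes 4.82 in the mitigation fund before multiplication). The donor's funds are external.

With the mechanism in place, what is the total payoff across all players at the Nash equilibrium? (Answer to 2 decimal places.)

The effective private return per unit is now 1.5 × 4.82 / 6 = 1.2050 > 1, so every player's dominant strategy flips to full contribution.
At the Nash equilibrium everyone contributes 24. Group total payoff = 1.5 × 4.82 × 144 = 1041.12.

1041.12 billion dollars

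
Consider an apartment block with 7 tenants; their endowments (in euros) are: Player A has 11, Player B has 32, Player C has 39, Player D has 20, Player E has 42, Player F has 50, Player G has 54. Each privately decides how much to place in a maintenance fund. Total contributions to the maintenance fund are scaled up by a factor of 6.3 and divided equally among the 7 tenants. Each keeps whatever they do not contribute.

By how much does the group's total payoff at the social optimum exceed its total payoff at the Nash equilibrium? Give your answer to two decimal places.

1314.40 euros

The private return per contributed unit is 6.3/7 = 0.9000 < 1 for every player regardless of endowment, so the Nash equilibrium is zero contribution and the group total is Σ E_j = 11 + 32 + 39 + 20 + 42 + 50 + 54 = 248.
Each contributed unit returns 6.300 to the group, so the social optimum is full contribution by everyone: group total = 6.300 × 248 = 1562.40.
Efficiency loss = (6.300 − 1) × 248 = 1314.40.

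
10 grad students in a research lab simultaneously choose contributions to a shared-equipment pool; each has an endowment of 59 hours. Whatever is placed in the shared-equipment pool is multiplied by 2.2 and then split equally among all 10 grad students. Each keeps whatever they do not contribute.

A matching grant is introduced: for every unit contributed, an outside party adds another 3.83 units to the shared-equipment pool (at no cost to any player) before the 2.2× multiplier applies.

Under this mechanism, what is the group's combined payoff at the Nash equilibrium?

Under the mechanism each unit contributed yields 2.2 × 4.83 / 10 = 1.0626 back to its contributor per unit of net cost, which exceeds 1, making full contribution the dominant choice for everyone.
At the Nash equilibrium everyone contributes 59. Group total payoff = 2.2 × 4.83 × 590 = 6269.34.

6269.34 hours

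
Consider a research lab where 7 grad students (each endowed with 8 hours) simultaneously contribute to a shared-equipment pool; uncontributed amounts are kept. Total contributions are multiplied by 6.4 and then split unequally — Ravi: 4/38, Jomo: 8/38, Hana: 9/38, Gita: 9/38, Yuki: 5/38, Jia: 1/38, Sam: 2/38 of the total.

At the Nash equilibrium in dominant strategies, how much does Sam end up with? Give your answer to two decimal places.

Player j's private return per contributed unit is 6.4 × (j's share). Contributing is weakly dominant for j when that share is at least 1/6.4 = 0.1563, and contributing 0 is dominant otherwise.
Jomo, Hana and Gita are above the threshold, contributing 8 each; the remaining 4 contribute 0. Total contributed: 24.
Sam keeps 8 and receives 6.4 × 24 × 2/38 = 8.08 from the shared-equipment pool, for a payoff of 16.08.

16.08 hours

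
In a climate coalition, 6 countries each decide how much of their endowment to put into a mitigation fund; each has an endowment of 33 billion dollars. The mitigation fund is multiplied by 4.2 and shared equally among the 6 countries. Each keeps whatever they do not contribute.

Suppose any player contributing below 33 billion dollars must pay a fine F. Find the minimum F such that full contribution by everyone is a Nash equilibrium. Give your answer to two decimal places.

Given the others contribute fully, the best deviation is to contribute 0 (any partial contribution still incurs the fine and gives up units whose private return 0.7000 is below 1).
Deviating from 33 to 0 saves 33 billion dollars but forfeits the deviator's share of the drop in the mitigation fund: 4.2/6 × 33 = 23.10.
So the deviation gain is 33 − 23.10 = 9.90, and the fine must be at least 9.90 billion dollars to wipe it out.

9.90 billion dollars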